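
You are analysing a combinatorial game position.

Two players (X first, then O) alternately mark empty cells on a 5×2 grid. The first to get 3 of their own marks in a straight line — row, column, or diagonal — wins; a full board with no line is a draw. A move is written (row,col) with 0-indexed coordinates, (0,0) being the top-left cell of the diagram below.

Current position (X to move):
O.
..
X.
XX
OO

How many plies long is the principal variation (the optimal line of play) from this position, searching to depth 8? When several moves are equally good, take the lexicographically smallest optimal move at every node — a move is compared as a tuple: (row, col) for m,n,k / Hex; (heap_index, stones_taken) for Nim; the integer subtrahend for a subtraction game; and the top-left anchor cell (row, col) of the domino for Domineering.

p1 X@[O./../X./XX/OO]: (0,1)[OX/../X./XX/OO]+0 (1,0)[O./X./X./XX/OO]+1* (1,1)[O./.X/X./XX/OO]+1 (2,1)[O./../XX/XX/OO]+1
p2 O@[O./X./X./XX/OO] terminal -1; root [O./../X./XX/OO] d8

PV length from [O./../X./XX/OO]: 1 ply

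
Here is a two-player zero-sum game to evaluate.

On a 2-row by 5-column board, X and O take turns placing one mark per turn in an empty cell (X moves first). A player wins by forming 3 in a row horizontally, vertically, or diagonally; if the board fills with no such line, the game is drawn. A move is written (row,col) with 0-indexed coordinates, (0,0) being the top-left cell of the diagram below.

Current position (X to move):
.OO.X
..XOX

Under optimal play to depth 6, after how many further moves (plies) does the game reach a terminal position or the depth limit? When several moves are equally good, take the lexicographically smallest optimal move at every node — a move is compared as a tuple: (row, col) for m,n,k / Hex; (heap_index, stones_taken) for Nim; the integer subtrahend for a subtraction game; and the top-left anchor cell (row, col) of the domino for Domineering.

PV length from [.OO.X/..XOX]: 2 plies

ply 1, X at .OO.X/..XOX | (0,0)=-1→XOO.X/..XOX*; (0,3)=-1→.OOXX/..XOX; (1,0)=-1→.OO.X/X.XOX; (1,1)=-1→.OO.X/.XXOX
ply 2, O at XOO.X/..XOX | (0,3)=+1→XOOOX/..XOX*; (1,0)=+0→XOO.X/O.XOX; (1,1)=+0→XOO.X/.OXOX
ply 3: XOOOX/..XOX is terminal -1 (X); from .OO.X/..XOX depth 6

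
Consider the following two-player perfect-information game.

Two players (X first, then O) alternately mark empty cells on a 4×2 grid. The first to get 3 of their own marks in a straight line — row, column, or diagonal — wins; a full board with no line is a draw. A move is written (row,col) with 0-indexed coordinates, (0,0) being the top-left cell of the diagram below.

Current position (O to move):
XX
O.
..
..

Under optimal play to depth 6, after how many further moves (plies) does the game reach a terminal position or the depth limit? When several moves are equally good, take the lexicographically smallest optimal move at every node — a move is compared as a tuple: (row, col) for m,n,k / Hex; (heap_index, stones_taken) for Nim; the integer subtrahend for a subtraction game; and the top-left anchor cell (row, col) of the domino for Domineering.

PV length from [XX/O./../..]: 5 plies

[XX/O./../..] O move#1: (1,1):+0/XX/OO/../..*, (2,0):+0/XX/O./O./.., (2,1):+0/XX/O./.O/.., (3,0):+0/XX/O./../O., (3,1):+0/XX/O./../.O
[XX/OO/../..] X move#2: (2,0):+0/XX/OO/X./..*, (2,1):+0/XX/OO/.X/.., (3,0):+0/XX/OO/../X., (3,1):+0/XX/OO/../.X
[XX/OO/X./..] O move#3: (2,1):+0/XX/OO/XO/..*, (3,0):+0/XX/OO/X./O., (3,1):+0/XX/OO/X./.O
[XX/OO/XO/..] X move#4: (3,0):-1/XX/OO/XO/X., (3,1):+0/XX/OO/XO/.X*
[XX/OO/XO/.X] O move#5: (3,0):+0/XX/OO/XO/OX*
[XX/OO/XO/OX] end (terminal +0, X#6); searched XX/O./../.. to 6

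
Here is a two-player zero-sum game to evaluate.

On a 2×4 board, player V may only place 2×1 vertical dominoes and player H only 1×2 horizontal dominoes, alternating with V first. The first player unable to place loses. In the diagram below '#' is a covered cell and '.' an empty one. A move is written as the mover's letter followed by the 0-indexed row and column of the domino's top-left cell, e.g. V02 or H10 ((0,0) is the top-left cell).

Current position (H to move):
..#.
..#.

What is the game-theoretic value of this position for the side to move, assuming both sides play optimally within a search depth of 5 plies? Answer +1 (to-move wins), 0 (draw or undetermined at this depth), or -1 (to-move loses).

value(..#./..#., H) = +1

ply 1, H at ..#./..#. | H00=+1→###./..#.*; H10=+1→..#./###.
ply 2, V at ###./..#. | V03=-1→####/..##*
ply 3, H at ####/..## | H10=+1→####/####*
ply 4: ####/#### is terminal -1 (V); from ..#./..#. depth 5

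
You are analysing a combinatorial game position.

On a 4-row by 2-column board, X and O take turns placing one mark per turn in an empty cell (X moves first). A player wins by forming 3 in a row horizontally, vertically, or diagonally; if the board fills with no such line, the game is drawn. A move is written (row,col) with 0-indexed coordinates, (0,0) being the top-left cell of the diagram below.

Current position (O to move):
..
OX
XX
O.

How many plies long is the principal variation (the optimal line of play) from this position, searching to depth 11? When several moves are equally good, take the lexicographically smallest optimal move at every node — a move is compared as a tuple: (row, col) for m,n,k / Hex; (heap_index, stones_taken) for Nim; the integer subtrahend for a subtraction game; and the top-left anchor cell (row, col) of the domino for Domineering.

PV length from [../OX/XX/O.]: 2 plies

[../OX/XX/O.] O move#1: (0,0):-1/O./OX/XX/O.*, (0,1):-1/.O/OX/XX/O., (3,1):-1/../OX/XX/OO
[O./OX/XX/O.] X move#2: (0,1):+1/OX/OX/XX/O.*, (3,1):+1/O./OX/XX/OX
[OX/OX/XX/O.] end (terminal -1, O#3); searched ../OX/XX/O. to 11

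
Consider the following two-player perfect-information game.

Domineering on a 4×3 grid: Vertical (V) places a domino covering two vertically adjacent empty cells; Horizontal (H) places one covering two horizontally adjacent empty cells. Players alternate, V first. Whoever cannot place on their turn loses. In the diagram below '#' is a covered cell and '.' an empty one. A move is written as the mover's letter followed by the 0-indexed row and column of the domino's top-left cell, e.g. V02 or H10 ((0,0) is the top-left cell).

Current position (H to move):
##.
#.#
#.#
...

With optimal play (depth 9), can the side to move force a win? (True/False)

H winning at [##./#.#/#.#/...]: False

p1 H@[##./#.#/#.#/...]: H30[##./#.#/#.#/##.]-1* H31[##./#.#/#.#/.##]-1
p2 V@[##./#.#/#.#/##.]: V11[##./###/###/##.]+1*
p3 H@[##./###/###/##.] terminal -1; root [##./#.#/#.#/...] d9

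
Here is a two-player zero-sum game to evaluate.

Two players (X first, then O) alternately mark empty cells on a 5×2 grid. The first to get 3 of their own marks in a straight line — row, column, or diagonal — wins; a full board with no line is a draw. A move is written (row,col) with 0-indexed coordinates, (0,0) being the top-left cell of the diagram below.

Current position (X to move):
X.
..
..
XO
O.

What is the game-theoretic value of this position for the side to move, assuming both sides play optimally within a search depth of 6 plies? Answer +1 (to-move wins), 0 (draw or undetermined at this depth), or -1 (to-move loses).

value(X./../../XO/O., X) = 0

ply 1, X at X./../../XO/O. | (0,1)=-1→XX/../../XO/O.; (1,0)=+0→X./X./../XO/O.*; (1,1)=+0→X./.X/../XO/O.; (2,0)=+0→X./../X./XO/O.; (2,1)=+0→X./../.X/XO/O.; (4,1)=+0→X./../../XO/OX
ply 2, O at X./X./../XO/O. | (0,1)=-1→XO/X./../XO/O.; (1,1)=-1→X./XO/../XO/O.; (2,0)=+0→X./X./O./XO/O.*; (2,1)=-1→X./X./.O/XO/O.; (4,1)=-1→X./X./../XO/OO
ply 3, X at X./X./O./XO/O. | (0,1)=-1→XX/X./O./XO/O.; (1,1)=+0→X./XX/O./XO/O.*; (2,1)=+0→X./X./OX/XO/O.; (4,1)=+0→X./X./O./XO/OX
ply 4, O at X./XX/O./XO/O. | (0,1)=+0→XO/XX/O./XO/O.*; (2,1)=+0→X./XX/OO/XO/O.; (4,1)=+0→X./XX/O./XO/OO
ply 5, X at XO/XX/O./XO/O. | (2,1)=+0→XO/XX/OX/XO/O.*; (4,1)=+0→XO/XX/O./XO/OX
ply 6, O at XO/XX/OX/XO/O. | (4,1)=+0→XO/XX/OX/XO/OO*
ply 7: XO/XX/OX/XO/OO is terminal +0 (X); from X./../../XO/O. depth 6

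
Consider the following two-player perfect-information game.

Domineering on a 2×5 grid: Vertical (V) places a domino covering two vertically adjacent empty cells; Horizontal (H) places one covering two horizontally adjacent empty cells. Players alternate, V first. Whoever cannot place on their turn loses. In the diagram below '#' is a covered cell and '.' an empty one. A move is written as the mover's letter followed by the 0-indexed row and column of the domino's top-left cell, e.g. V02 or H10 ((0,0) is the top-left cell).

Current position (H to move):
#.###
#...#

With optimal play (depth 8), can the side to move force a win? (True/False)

H winning at [#.###/#...#]: True

p1 H@[#.###/#...#]: H11[#.###/###.#]+1* H12[#.###/#.###]-1
p2 V@[#.###/###.#] terminal -1; root [#.###/#...#] d8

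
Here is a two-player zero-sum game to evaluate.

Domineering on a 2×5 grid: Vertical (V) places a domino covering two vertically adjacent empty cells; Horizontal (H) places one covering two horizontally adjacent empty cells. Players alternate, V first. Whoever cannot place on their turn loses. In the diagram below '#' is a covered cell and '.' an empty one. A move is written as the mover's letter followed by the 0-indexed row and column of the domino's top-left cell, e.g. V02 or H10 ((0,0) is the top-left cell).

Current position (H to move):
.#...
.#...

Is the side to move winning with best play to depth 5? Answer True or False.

[.#.../.#...] H move#1: H02:-1/.###./.#...*, H03:-1/.#.##/.#..., H12:-1/.#.../.###., H13:-1/.#.../.#.##
[.###./.#...] V move#2: V00:-1/####./##..., V04:+1/.####/.#..#*
[.####/.#..#] H move#3: H12:-1/.####/.####*
[.####/.####] V move#4: V00:+1/#####/#####*
[#####/#####] end (terminal -1, H#5); searched .#.../.#... to 5

H winning at [.#.../.#...]: False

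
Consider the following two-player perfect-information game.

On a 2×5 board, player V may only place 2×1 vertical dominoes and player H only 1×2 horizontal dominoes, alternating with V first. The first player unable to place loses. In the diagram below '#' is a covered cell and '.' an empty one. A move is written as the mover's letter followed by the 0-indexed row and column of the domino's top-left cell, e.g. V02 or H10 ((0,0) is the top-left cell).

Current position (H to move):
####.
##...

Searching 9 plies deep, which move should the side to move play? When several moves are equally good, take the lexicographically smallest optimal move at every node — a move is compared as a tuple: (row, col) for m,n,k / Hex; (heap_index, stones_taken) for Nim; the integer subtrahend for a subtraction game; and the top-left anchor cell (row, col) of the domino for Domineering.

ply 1, H at ####./##... | H12=-1→####./####.; H13=+1→####./##.##*
ply 2: ####./##.## is terminal -1 (V); from ####./##... depth 9

H's best at [####./##...]: H13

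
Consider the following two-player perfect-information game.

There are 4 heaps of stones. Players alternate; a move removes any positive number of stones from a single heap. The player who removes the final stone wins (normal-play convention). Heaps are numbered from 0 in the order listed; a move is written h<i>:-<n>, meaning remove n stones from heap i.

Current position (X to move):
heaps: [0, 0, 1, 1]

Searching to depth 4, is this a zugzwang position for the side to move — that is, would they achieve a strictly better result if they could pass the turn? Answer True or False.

ply 1, X at (0,0,1,1) | h2:-1=-1→(0,0,0,1)*; h3:-1=-1→(0,0,1,0)
ply 2, O at (0,0,0,1) | h3:-1=+1→(0,0,0,0)*
ply 3: (0,0,0,0) is terminal -1 (X); from (0,0,1,1) depth 4
pass branch (O moves first from the same position):
  | ply 1, O at (0,0,1,1) | h2:-1=-1→(0,0,0,1)*; h3:-1=-1→(0,0,1,0)
  | ply 2, X at (0,0,0,1) | h3:-1=+1→(0,0,0,0)*
  | ply 3: (0,0,0,0) is terminal -1 (O); from (0,0,1,1) depth 4
X moving scores -1; X passing scores +1

zugzwang((0,0,1,1), X) = True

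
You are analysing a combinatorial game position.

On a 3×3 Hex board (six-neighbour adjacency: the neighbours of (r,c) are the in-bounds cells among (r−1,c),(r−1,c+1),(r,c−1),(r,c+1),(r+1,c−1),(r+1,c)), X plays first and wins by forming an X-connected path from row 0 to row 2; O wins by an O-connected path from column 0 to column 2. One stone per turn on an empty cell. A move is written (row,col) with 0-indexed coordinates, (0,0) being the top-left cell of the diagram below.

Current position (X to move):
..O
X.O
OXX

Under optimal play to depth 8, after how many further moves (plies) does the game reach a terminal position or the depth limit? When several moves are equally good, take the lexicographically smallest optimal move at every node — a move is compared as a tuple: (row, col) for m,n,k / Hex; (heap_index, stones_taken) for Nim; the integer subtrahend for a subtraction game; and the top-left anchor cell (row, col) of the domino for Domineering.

PV length from [..O/X.O/OXX]: 3 plies

ply 1, X at ..O/X.O/OXX | (0,0)=-1→X.O/X.O/OXX; (0,1)=-1→.XO/X.O/OXX; (1,1)=+1→..O/XXO/OXX*
ply 2, O at ..O/XXO/OXX | (0,0)=-1→O.O/XXO/OXX*; (0,1)=-1→.OO/XXO/OXX
ply 3, X at O.O/XXO/OXX | (0,1)=+1→OXO/XXO/OXX*
ply 4: OXO/XXO/OXX is terminal -1 (O); from ..O/X.O/OXX depth 8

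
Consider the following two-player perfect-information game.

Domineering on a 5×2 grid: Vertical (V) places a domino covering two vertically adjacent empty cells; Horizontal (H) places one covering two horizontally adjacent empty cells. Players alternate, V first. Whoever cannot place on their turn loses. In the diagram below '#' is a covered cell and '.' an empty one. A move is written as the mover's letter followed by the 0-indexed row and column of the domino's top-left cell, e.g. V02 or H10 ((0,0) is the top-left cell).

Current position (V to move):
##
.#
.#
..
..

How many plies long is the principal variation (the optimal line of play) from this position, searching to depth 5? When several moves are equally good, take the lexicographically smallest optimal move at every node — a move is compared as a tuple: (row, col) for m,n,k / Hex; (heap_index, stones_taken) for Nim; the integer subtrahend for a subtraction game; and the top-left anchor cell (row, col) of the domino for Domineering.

PV length from [##/.#/.#/../..]: 1 ply

[##/.#/.#/../..] V move#1: V10:-1/##/##/##/../.., V20:-1/##/.#/##/#./.., V30:+1/##/.#/.#/#./#.*, V31:+1/##/.#/.#/.#/.#
[##/.#/.#/#./#.] end (terminal -1, H#2); searched ##/.#/.#/../.. to 5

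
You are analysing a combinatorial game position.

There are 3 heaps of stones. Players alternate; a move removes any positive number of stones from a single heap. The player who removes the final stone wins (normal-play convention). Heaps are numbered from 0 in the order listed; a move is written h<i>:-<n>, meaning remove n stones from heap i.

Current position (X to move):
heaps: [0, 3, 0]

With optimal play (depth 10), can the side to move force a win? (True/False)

p1 X@[(0,3,0)]: h1:-1[(0,2,0)]-1 h1:-2[(0,1,0)]-1 h1:-3[(0,0,0)]+1*
p2 O@[(0,0,0)] terminal -1; root [(0,3,0)] d10

X winning at [(0,3,0)]: True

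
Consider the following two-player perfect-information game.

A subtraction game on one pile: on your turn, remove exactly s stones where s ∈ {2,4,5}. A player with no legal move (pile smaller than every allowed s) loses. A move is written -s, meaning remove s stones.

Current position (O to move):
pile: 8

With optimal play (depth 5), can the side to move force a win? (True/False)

[8] O move#1: -2:-1/6*, -4:-1/4, -5:-1/3
[6] X move#2: -2:-1/4, -4:-1/2, -5:+1/1*
[1] end (terminal -1, O#3); searched 8 to 5

O winning at [8]: False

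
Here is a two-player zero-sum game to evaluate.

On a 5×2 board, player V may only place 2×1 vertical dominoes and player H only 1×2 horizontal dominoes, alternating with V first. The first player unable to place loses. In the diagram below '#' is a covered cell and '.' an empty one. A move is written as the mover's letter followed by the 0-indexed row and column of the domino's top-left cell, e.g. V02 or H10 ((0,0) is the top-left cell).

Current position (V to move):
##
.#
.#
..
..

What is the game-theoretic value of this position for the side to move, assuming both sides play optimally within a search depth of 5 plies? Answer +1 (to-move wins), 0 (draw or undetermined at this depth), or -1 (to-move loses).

value(##/.#/.#/../.., V) = +1

[##/.#/.#/../..] V move#1: V10:-1/##/##/##/../.., V20:-1/##/.#/##/#./.., V30:+1/##/.#/.#/#./#.*, V31:+1/##/.#/.#/.#/.#
[##/.#/.#/#./#.] end (terminal -1, H#2); searched ##/.#/.#/../.. to 5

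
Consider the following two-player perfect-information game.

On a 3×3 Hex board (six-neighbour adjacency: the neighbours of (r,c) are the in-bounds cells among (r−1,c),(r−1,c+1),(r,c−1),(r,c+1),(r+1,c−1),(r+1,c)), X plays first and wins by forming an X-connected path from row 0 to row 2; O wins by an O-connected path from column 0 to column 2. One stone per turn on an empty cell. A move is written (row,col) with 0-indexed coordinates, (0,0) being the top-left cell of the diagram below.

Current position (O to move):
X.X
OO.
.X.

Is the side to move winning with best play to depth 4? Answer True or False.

ply 1, O at X.X/OO./.X. | (0,1)=-1→XOX/OO./.X.; (1,2)=+1→X.X/OOO/.X.*; (2,0)=-1→X.X/OO./OX.; (2,2)=-1→X.X/OO./.XO
ply 2: X.X/OOO/.X. is terminal -1 (X); from X.X/OO./.X. depth 4

O winning at [X.X/OO./.X.]: True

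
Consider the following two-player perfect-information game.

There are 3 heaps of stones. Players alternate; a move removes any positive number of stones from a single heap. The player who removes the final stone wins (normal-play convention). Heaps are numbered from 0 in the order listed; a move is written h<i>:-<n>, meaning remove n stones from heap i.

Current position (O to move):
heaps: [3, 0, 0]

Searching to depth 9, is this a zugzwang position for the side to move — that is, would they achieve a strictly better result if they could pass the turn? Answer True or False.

zugzwang((3,0,0), O) = False

ply 1, O at (3,0,0) | h0:-1=-1→(2,0,0); h0:-2=-1→(1,0,0); h0:-3=+1→(0,0,0)*
ply 2: (0,0,0) is terminal -1 (X); from (3,0,0) depth 9
pass branch (X moves first from the same position):
  | ply 1, X at (3,0,0) | h0:-1=-1→(2,0,0); h0:-2=-1→(1,0,0); h0:-3=+1→(0,0,0)*
  | ply 2: (0,0,0) is terminal -1 (O); from (3,0,0) depth 9
O moving scores +1; O passing scores -1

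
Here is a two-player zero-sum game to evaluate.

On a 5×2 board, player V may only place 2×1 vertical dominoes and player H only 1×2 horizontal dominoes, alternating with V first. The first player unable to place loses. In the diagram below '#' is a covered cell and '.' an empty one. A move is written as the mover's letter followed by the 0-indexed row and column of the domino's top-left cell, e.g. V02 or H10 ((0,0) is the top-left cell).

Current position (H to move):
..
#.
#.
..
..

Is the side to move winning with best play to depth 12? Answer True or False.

p1 H@[../#./#./../..]: H00[##/#./#./../..]-1 H30[../#./#./##/..]+1* H40[../#./#./../##]+1
p2 V@[../#./#./##/..]: V01[.#/##/#./##/..]-1* V11[../##/##/##/..]-1
p3 H@[.#/##/#./##/..]: H40[.#/##/#./##/##]+1*
p4 V@[.#/##/#./##/##] terminal -1; root [../#./#./../..] d12

H winning at [../#./#./../..]: True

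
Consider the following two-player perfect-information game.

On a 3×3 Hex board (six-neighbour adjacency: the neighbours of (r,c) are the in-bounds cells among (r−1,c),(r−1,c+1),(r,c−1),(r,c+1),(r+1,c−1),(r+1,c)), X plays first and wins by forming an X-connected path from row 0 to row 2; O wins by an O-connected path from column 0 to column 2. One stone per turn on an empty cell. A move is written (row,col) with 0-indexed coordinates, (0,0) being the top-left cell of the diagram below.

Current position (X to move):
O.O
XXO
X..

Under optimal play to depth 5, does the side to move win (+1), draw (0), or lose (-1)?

value(O.O/XXO/X.., X) = +1

p1 X@[O.O/XXO/X..]: (0,1)[OXO/XXO/X..]+1* (2,1)[O.O/XXO/XX.]-1 (2,2)[O.O/XXO/X.X]-1
p2 O@[OXO/XXO/X..] terminal -1; root [O.O/XXO/X..] d5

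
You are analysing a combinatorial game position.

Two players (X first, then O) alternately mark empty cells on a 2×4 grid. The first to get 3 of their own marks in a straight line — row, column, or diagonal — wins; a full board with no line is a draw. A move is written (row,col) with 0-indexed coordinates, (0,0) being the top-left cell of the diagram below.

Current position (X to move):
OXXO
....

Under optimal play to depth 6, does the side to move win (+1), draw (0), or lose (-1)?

[OXXO/....] X move#1: (1,0):+0/OXXO/X...*, (1,1):+0/OXXO/.X.., (1,2):+0/OXXO/..X., (1,3):+0/OXXO/...X
[OXXO/X...] O move#2: (1,1):+0/OXXO/XO..*, (1,2):+0/OXXO/X.O., (1,3):+0/OXXO/X..O
[OXXO/XO..] X move#3: (1,2):+0/OXXO/XOX.*, (1,3):+0/OXXO/XO.X
[OXXO/XOX.] O move#4: (1,3):+0/OXXO/XOXO*
[OXXO/XOXO] end (terminal +0, X#5); searched OXXO/.... to 6

value(OXXO/...., X) = 0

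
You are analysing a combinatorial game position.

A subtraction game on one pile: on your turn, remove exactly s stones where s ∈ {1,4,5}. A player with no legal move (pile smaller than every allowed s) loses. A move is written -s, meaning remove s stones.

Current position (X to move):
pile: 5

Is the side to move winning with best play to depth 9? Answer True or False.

[5] X move#1: -1:-1/4, -4:-1/1, -5:+1/0*
[0] end (terminal -1, O#2); searched 5 to 9

X winning at [5]: True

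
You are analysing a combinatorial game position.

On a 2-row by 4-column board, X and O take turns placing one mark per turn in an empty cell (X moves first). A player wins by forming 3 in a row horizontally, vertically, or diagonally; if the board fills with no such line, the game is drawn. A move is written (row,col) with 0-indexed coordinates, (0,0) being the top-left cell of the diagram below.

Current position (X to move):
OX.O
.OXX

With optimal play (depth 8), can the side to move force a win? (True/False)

X winning at [OX.O/.OXX]: False

[OX.O/.OXX] X move#1: (0,2):+0/OXXO/.OXX*, (1,0):+0/OX.O/XOXX
[OXXO/.OXX] O move#2: (1,0):+0/OXXO/OOXX*
[OXXO/OOXX] end (terminal +0, X#3); searched OX.O/.OXX to 8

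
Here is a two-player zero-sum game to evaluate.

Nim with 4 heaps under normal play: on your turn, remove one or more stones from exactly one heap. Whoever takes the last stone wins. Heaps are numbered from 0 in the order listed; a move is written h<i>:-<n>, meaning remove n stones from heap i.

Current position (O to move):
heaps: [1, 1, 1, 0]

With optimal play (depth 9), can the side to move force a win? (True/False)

p1 O@[(1,1,1,0)]: h0:-1[(0,1,1,0)]+1* h1:-1[(1,0,1,0)]+1 h2:-1[(1,1,0,0)]+1
p2 X@[(0,1,1,0)]: h1:-1[(0,0,1,0)]-1* h2:-1[(0,1,0,0)]-1
p3 O@[(0,0,1,0)]: h2:-1[(0,0,0,0)]+1*
p4 X@[(0,0,0,0)] terminal -1; root [(1,1,1,0)] d9

O winning at [(1,1,1,0)]: True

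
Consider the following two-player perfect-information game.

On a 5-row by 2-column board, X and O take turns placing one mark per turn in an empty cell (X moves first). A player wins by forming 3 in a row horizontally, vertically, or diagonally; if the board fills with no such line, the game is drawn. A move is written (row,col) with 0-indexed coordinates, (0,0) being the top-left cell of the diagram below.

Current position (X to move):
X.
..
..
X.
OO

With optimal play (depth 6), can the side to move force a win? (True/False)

X winning at [X./../../X./OO]: False

p1 X@[X./../../X./OO]: (0,1)[XX/../../X./OO]+0* (1,0)[X./X./../X./OO]+0 (1,1)[X./.X/../X./OO]+0 (2,0)[X./../X./X./OO]+0 (2,1)[X./../.X/X./OO]+0 (3,1)[X./../../XX/OO]+0
p2 O@[XX/../../X./OO]: (1,0)[XX/O./../X./OO]+0* (1,1)[XX/.O/../X./OO]+0 (2,0)[XX/../O./X./OO]+0 (2,1)[XX/../.O/X./OO]+0 (3,1)[XX/../../XO/OO]+0
p3 X@[XX/O./../X./OO]: (1,1)[XX/OX/../X./OO]+0* (2,0)[XX/O./X./X./OO]+0 (2,1)[XX/O./.X/X./OO]+0 (3,1)[XX/O./../XX/OO]+0
p4 O@[XX/OX/../X./OO]: (2,0)[XX/OX/O./X./OO]-1 (2,1)[XX/OX/.O/X./OO]+0* (3,1)[XX/OX/../XO/OO]-1
p5 X@[XX/OX/.O/X./OO]: (2,0)[XX/OX/XO/X./OO]-1 (3,1)[XX/OX/.O/XX/OO]+0*
p6 O@[XX/OX/.O/XX/OO]: (2,0)[XX/OX/OO/XX/OO]+0*
p7 X@[XX/OX/OO/XX/OO] terminal +0; root [X./../../X./OO] d6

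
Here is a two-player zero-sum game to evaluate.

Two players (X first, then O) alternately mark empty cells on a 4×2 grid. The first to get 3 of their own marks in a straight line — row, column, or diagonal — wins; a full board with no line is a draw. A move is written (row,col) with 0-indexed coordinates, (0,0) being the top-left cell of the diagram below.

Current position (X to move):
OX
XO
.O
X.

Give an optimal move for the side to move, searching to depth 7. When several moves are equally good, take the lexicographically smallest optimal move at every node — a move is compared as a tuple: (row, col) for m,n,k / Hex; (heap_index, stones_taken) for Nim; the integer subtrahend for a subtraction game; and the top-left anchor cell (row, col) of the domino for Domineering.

X's best at [OX/XO/.O/X.]: (2,0)

p1 X@[OX/XO/.O/X.]: (2,0)[OX/XO/XO/X.]+1* (3,1)[OX/XO/.O/XX]+0
p2 O@[OX/XO/XO/X.] terminal -1; root [OX/XO/.O/X.] d7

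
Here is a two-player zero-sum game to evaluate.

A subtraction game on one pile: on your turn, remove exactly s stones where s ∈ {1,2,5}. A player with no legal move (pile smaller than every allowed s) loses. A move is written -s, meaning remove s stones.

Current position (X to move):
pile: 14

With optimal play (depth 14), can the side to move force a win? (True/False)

X winning at [14]: True

ply 1, X at 14 | -1=-1→13; -2=+1→12*; -5=+1→9
ply 2, O at 12 | -1=-1→11*; -2=-1→10; -5=-1→7
ply 3, X at 11 | -1=-1→10; -2=+1→9*; -5=+1→6
ply 4, O at 9 | -1=-1→8*; -2=-1→7; -5=-1→4
ply 5, X at 8 | -1=-1→7; -2=+1→6*; -5=+1→3
ply 6, O at 6 | -1=-1→5*; -2=-1→4; -5=-1→1
ply 7, X at 5 | -1=-1→4; -2=+1→3*; -5=+1→0
ply 8, O at 3 | -1=-1→2*; -2=-1→1
ply 9, X at 2 | -1=-1→1; -2=+1→0*
ply 10: 0 is terminal -1 (O); from 14 depth 14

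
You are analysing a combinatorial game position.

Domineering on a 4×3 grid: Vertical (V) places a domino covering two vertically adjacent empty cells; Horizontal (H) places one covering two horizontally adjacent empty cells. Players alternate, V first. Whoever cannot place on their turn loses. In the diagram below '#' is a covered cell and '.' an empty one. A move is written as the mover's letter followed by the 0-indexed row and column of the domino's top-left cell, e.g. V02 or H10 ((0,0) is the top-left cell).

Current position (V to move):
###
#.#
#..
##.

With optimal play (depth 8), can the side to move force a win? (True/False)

V winning at [###/#.#/#../##.]: True

[###/#.#/#../##.] V move#1: V11:+1/###/###/##./##.*, V22:+1/###/#.#/#.#/###
[###/###/##./##.] end (terminal -1, H#2); searched ###/#.#/#../##. to 8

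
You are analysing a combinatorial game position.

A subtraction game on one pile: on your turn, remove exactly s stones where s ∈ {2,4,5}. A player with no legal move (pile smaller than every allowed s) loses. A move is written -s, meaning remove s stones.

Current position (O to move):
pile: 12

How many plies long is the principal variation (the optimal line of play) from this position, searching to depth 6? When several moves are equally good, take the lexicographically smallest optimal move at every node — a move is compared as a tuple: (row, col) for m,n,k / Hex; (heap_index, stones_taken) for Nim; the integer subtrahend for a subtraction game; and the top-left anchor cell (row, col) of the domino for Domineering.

[12] O move#1: -2:-1/10, -4:+1/8*, -5:+1/7
[8] X move#2: -2:-1/6*, -4:-1/4, -5:-1/3
[6] O move#3: -2:-1/4, -4:-1/2, -5:+1/1*
[1] end (terminal -1, X#4); searched 12 to 6

PV length from [12]: 3 plies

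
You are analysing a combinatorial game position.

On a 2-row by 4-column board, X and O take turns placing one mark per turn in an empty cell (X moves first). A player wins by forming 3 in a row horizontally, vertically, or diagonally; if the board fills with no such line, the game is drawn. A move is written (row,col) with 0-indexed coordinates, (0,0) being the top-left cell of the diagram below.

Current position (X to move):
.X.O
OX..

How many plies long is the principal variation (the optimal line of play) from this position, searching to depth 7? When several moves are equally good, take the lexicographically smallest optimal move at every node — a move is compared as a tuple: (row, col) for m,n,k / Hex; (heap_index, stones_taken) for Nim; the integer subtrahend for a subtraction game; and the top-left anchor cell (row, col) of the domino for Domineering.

ply 1, X at .X.O/OX.. | (0,0)=+0→XX.O/OX..*; (0,2)=+0→.XXO/OX..; (1,2)=+0→.X.O/OXX.; (1,3)=+0→.X.O/OX.X
ply 2, O at XX.O/OX.. | (0,2)=+0→XXOO/OX..*; (1,2)=-1→XX.O/OXO.; (1,3)=-1→XX.O/OX.O
ply 3, X at XXOO/OX.. | (1,2)=+0→XXOO/OXX.*; (1,3)=+0→XXOO/OX.X
ply 4, O at XXOO/OXX. | (1,3)=+0→XXOO/OXXO*
ply 5: XXOO/OXXO is terminal +0 (X); from .X.O/OX.. depth 7

PV length from [.X.O/OX..]: 4 plies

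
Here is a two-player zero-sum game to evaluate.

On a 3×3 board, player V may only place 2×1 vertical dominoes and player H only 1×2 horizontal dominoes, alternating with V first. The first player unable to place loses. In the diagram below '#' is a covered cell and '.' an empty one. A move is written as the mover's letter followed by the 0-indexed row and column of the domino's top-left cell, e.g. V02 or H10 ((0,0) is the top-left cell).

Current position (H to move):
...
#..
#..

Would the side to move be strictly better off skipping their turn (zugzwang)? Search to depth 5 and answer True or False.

[.../#../#..] H move#1: H00:-1/##./#../#.., H01:-1/.##/#../#.., H11:+1/.../###/#..*, H21:-1/.../#../###
[.../###/#..] end (terminal -1, V#2); searched .../#../#.. to 5
if H skipped the turn, V would face:
~ [.../#../#..] V move#1: V01:+1/.#./##./#..*, V02:+1/..#/#.#/#.., V11:+1/.../##./##., V12:+1/.../#.#/#.#
~ [.#./##./#..] H move#2: H21:-1/.#./##./###*
~ [.#./##./###] V move#3: V02:+1/.##/###/###*
~ [.##/###/###] end (terminal -1, H#4); searched .../#../#.. to 5
compare (H): move=+1 vs pass=-1

zugzwang(.../#../#.., H) = False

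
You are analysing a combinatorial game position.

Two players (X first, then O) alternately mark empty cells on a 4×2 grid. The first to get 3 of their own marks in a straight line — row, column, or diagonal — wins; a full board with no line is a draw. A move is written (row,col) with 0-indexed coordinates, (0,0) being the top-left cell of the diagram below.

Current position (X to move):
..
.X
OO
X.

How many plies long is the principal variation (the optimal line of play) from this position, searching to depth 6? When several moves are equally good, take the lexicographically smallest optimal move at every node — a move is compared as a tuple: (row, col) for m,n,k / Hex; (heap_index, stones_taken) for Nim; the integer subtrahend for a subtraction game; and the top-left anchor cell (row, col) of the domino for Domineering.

PV length from [../.X/OO/X.]: 4 plies

[../.X/OO/X.] X move#1: (0,0):+0/X./.X/OO/X.*, (0,1):+0/.X/.X/OO/X., (1,0):+0/../XX/OO/X., (3,1):+0/../.X/OO/XX
[X./.X/OO/X.] O move#2: (0,1):+0/XO/.X/OO/X.*, (1,0):+0/X./OX/OO/X., (3,1):+0/X./.X/OO/XO
[XO/.X/OO/X.] X move#3: (1,0):+0/XO/XX/OO/X.*, (3,1):+0/XO/.X/OO/XX
[XO/XX/OO/X.] O move#4: (3,1):+0/XO/XX/OO/XO*
[XO/XX/OO/XO] end (terminal +0, X#5); searched ../.X/OO/X. to 6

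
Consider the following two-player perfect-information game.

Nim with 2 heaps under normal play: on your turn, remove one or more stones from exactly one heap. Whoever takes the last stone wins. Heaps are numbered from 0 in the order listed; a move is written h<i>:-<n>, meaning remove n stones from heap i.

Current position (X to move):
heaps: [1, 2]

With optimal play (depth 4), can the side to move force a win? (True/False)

X winning at [(1,2)]: True

ply 1, X at (1,2) | h0:-1=-1→(0,2); h1:-1=+1→(1,1)*; h1:-2=-1→(1,0)
ply 2, O at (1,1) | h0:-1=-1→(0,1)*; h1:-1=-1→(1,0)
ply 3, X at (0,1) | h1:-1=+1→(0,0)*
ply 4: (0,0) is terminal -1 (O); from (1,2) depth 4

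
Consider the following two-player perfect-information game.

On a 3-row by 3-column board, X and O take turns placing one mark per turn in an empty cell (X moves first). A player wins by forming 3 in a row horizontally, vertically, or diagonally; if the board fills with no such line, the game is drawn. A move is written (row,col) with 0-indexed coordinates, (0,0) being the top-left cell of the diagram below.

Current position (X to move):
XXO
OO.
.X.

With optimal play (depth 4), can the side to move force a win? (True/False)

X winning at [XXO/OO./.X.]: False

p1 X@[XXO/OO./.X.]: (1,2)[XXO/OOX/.X.]-1* (2,0)[XXO/OO./XX.]-1 (2,2)[XXO/OO./.XX]-1
p2 O@[XXO/OOX/.X.]: (2,0)[XXO/OOX/OX.]+1* (2,2)[XXO/OOX/.XO]+0
p3 X@[XXO/OOX/OX.] terminal -1; root [XXO/OO./.X.] d4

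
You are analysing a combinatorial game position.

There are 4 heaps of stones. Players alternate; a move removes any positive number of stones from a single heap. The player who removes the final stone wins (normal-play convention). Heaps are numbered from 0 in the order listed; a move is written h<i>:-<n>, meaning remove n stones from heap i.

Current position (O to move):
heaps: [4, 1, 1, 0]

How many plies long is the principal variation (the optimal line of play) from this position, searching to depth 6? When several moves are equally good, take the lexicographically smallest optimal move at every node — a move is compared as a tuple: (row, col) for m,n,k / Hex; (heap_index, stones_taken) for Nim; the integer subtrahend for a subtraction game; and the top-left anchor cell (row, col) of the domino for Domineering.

PV length from [(4,1,1,0)]: 3 plies

p1 O@[(4,1,1,0)]: h0:-1[(3,1,1,0)]-1 h0:-2[(2,1,1,0)]-1 h0:-3[(1,1,1,0)]-1 h0:-4[(0,1,1,0)]+1* h1:-1[(4,0,1,0)]-1 h2:-1[(4,1,0,0)]-1
p2 X@[(0,1,1,0)]: h1:-1[(0,0,1,0)]-1* h2:-1[(0,1,0,0)]-1
p3 O@[(0,0,1,0)]: h2:-1[(0,0,0,0)]+1*
p4 X@[(0,0,0,0)] terminal -1; root [(4,1,1,0)] d6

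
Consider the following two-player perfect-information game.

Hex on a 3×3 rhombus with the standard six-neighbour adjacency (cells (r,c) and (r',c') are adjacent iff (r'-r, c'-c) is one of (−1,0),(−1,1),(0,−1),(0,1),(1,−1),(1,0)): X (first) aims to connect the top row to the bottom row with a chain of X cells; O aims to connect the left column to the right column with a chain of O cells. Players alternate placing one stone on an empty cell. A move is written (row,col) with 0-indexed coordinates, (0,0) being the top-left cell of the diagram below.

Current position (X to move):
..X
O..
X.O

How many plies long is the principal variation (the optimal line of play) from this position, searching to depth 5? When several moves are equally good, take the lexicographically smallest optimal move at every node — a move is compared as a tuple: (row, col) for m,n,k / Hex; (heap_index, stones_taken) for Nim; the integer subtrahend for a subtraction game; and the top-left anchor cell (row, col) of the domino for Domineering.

p1 X@[..X/O../X.O]: (0,0)[X.X/O../X.O]-1 (0,1)[.XX/O../X.O]-1 (1,1)[..X/OX./X.O]+1* (1,2)[..X/O.X/X.O]+1 (2,1)[..X/O../XXO]+1
p2 O@[..X/OX./X.O] terminal -1; root [..X/O../X.O] d5

PV length from [..X/O../X.O]: 1 ply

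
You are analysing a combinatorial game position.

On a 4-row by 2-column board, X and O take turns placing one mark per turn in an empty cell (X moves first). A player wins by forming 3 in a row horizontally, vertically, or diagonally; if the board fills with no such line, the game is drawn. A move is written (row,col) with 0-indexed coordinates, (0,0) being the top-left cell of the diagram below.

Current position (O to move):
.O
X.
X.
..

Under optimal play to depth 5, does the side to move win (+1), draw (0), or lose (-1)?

value(.O/X./X./.., O) = -1

[.O/X./X./..] O move#1: (0,0):-1/OO/X./X./..*, (1,1):-1/.O/XO/X./.., (2,1):-1/.O/X./XO/.., (3,0):-1/.O/X./X./O., (3,1):-1/.O/X./X./.O
[OO/X./X./..] X move#2: (1,1):+0/OO/XX/X./.., (2,1):+0/OO/X./XX/.., (3,0):+1/OO/X./X./X.*, (3,1):+0/OO/X./X./.X
[OO/X./X./X.] end (terminal -1, O#3); searched .O/X./X./.. to 5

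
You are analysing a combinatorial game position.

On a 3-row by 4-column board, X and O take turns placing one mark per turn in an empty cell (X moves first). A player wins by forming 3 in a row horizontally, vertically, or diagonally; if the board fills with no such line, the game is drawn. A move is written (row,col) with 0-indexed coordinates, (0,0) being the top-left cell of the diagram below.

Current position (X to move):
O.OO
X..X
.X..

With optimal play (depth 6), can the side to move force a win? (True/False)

[O.OO/X..X/.X..] X move#1: (0,1):-1/OXOO/X..X/.X..*, (1,1):-1/O.OO/XX.X/.X.., (1,2):-1/O.OO/X.XX/.X.., (2,0):-1/O.OO/X..X/XX.., (2,2):-1/O.OO/X..X/.XX., (2,3):-1/O.OO/X..X/.X.X
[OXOO/X..X/.X..] O move#2: (1,1):+1/OXOO/XO.X/.X..*, (1,2):-1/OXOO/X.OX/.X.., (2,0):-1/OXOO/X..X/OX.., (2,2):-1/OXOO/X..X/.XO., (2,3):-1/OXOO/X..X/.X.O
[OXOO/XO.X/.X..] X move#3: (1,2):-1/OXOO/XOXX/.X..*, (2,0):-1/OXOO/XO.X/XX.., (2,2):-1/OXOO/XO.X/.XX., (2,3):-1/OXOO/XO.X/.X.X
[OXOO/XOXX/.X..] O move#4: (2,0):+1/OXOO/XOXX/OX..*, (2,2):+1/OXOO/XOXX/.XO., (2,3):+1/OXOO/XOXX/.X.O
[OXOO/XOXX/OX..] end (terminal -1, X#5); searched O.OO/X..X/.X.. to 6

X winning at [O.OO/X..X/.X..]: False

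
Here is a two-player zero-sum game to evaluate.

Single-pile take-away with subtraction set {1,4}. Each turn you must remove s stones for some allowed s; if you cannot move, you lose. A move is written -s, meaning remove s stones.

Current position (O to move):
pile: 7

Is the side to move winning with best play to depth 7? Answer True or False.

O winning at [7]: False

[7] O move#1: -1:-1/6*, -4:-1/3
[6] X move#2: -1:+1/5*, -4:+1/2
[5] O move#3: -1:-1/4*, -4:-1/1
[4] X move#4: -1:-1/3, -4:+1/0*
[0] end (terminal -1, O#5); searched 7 to 7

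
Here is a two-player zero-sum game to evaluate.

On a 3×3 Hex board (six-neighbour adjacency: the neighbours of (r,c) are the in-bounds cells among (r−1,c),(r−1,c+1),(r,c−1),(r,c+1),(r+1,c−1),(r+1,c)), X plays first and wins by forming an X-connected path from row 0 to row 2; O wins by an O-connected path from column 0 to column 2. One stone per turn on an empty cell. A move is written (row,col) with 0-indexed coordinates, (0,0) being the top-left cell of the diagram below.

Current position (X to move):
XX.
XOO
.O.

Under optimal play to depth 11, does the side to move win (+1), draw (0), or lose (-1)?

p1 X@[XX./XOO/.O.]: (0,2)[XXX/XOO/.O.]-1 (2,0)[XX./XOO/XO.]+1* (2,2)[XX./XOO/.OX]-1
p2 O@[XX./XOO/XO.] terminal -1; root [XX./XOO/.O.] d11

value(XX./XOO/.O., X) = +1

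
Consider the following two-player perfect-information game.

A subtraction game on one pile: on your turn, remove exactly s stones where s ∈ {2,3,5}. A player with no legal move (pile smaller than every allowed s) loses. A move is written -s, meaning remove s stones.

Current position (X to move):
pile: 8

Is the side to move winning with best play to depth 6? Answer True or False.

p1 X@[8]: -2[6]-1* -3[5]-1 -5[3]-1
p2 O@[6]: -2[4]-1 -3[3]-1 -5[1]+1*
p3 X@[1] terminal -1; root [8] d6

X winning at [8]: False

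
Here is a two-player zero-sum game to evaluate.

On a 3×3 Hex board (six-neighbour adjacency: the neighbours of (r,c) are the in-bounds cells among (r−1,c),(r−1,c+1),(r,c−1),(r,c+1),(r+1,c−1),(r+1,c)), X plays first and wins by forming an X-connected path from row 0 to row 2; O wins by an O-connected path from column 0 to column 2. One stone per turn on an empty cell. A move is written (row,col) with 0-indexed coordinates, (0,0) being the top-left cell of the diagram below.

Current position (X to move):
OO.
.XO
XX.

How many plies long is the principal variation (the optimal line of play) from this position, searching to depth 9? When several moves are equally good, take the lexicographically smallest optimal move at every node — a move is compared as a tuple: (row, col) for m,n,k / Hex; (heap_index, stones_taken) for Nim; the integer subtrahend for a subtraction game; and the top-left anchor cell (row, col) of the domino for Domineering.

PV length from [OO./.XO/XX.]: 1 ply

[OO./.XO/XX.] X move#1: (0,2):+1/OOX/.XO/XX.*, (1,0):-1/OO./XXO/XX., (2,2):-1/OO./.XO/XXX
[OOX/.XO/XX.] end (terminal -1, O#2); searched OO./.XO/XX. to 9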